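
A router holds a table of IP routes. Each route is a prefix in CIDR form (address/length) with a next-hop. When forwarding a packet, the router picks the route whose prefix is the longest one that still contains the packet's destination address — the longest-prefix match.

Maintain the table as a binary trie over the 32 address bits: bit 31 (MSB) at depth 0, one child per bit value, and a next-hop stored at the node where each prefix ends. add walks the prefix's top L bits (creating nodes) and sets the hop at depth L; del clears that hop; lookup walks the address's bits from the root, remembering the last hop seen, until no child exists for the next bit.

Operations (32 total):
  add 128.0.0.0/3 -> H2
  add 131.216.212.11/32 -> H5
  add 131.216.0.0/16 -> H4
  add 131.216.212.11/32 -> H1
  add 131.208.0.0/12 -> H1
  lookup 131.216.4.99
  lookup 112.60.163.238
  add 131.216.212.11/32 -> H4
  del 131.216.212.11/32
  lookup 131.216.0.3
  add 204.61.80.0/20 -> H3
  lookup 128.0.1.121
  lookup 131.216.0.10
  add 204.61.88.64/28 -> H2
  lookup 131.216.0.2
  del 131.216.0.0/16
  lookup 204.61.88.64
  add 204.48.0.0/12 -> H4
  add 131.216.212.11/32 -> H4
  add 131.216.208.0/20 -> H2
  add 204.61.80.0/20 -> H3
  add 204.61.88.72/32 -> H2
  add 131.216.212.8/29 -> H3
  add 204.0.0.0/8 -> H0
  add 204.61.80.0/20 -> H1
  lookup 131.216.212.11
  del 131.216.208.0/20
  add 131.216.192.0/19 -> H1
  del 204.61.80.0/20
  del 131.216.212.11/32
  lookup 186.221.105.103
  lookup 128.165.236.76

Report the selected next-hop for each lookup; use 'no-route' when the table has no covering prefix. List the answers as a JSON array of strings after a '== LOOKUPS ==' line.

Trace:
  add 128.0.0.0/3 -> H2 at depth 3
  add 131.216.212.11/32 -> H5 at depth 32
  add 131.216.0.0/16 -> H4 at depth 16
  add 131.216.212.11/32 -> H1 at depth 32
  add 131.208.0.0/12 -> H1 at depth 12
  lookup 131.216.4.99: bits 1000001111011000 walk d0:-→d1:-→d2:-→d3:H2→d4:-→d5:-→d6:-→d7:-→d8:-→d9:-→d10:-→d11:-→d12:H1→d13:-→d14:-→d15:-→d16:H4 -> H4
  lookup 112.60.163.238: bits ε walk d0:- -> no-route
  add 131.216.212.11/32 -> H4 at depth 32
  - 131.216.212.11/32 clear@32
  lookup 131.216.0.3: bits 1000001111011000 walk d0:-→d1:-→d2:-→d3:H2→d4:-→d5:-→d6:-→d7:-→d8:-→d9:-→d10:-→d11:-→d12:H1→d13:-→d14:-→d15:-→d16:H4 -> H4
  add 204.61.80.0/20 -> H3 at depth 20
  lookup 128.0.1.121: bits 100000 walk d0:-→d1:-→d2:-→d3:H2→d4:-→d5:-→d6:- -> H2
  lookup 131.216.0.10: bits 1000001111011000 walk d0:-→d1:-→d2:-→d3:H2→d4:-→d5:-→d6:-→d7:-→d8:-→d9:-→d10:-→d11:-→d12:H1→d13:-→d14:-→d15:-→d16:H4 -> H4
  add 204.61.88.64/28 -> H2 at depth 28
  lookup 131.216.0.2: bits 1000001111011000 walk d0:-→d1:-→d2:-→d3:H2→d4:-→d5:-→d6:-→d7:-→d8:-→d9:-→d10:-→d11:-→d12:H1→d13:-→d14:-→d15:-→d16:H4 -> H4
  - 131.216.0.0/16 clear@16
  lookup 204.61.88.64: bits 1100110000111101010110000100 walk d0:-→d1:-→d2:-→d3:-→d4:-→d5:-→d6:-→d7:-→d8:-→d9:-→d10:-→d11:-→d12:-→d13:-→d14:-→d15:-→d16:-→d17:-→d18:-→d19:-→d20:H3→d21:-→d22:-→d23:-→d24:-→d25:-→d26:-→d27:-→d28:H2 -> H2
  add 204.48.0.0/12 -> H4 at depth 12
  add 131.216.212.11/32 -> H4 at depth 32
  add 131.216.208.0/20 -> H2 at depth 20
  add 204.61.80.0/20 -> H3 at depth 20
  add 204.61.88.72/32 -> H2 at depth 32
  add 131.216.212.8/29 -> H3 at depth 29
  add 204.0.0.0/8 -> H0 at depth 8
  add 204.61.80.0/20 -> H1 at depth 20
  lookup 131.216.212.11: bits 10000011110110001101010000001011 walk d0:-→d1:-→d2:-→d3:H2→d4:-→d5:-→d6:-→d7:-→d8:-→d9:-→d10:-→d11:-→d12:H1→d13:-→d14:-→d15:-→d16:-→d17:-→d18:-→d19:-→d20:H2→d21:-→d22:-→d23:-→d24:-→d25:-→d26:-→d27:-→d28:-→d29:H3→d30:-→d31:-→d32:H4 -> H4
  - 131.216.208.0/20 clear@20
  add 131.216.192.0/19 -> H1 at depth 19
  - 204.61.80.0/20 clear@20
  - 131.216.212.11/32 clear@32
  lookup 186.221.105.103: bits 10 walk d0:-→d1:-→d2:- -> no-route
  lookup 128.165.236.76: bits 100000 walk d0:-→d1:-→d2:-→d3:H2→d4:-→d5:-→d6:- -> H2

== LOOKUPS ==
["H4","no-route","H4","H2","H4","H4","H2","H4","no-route","H2"]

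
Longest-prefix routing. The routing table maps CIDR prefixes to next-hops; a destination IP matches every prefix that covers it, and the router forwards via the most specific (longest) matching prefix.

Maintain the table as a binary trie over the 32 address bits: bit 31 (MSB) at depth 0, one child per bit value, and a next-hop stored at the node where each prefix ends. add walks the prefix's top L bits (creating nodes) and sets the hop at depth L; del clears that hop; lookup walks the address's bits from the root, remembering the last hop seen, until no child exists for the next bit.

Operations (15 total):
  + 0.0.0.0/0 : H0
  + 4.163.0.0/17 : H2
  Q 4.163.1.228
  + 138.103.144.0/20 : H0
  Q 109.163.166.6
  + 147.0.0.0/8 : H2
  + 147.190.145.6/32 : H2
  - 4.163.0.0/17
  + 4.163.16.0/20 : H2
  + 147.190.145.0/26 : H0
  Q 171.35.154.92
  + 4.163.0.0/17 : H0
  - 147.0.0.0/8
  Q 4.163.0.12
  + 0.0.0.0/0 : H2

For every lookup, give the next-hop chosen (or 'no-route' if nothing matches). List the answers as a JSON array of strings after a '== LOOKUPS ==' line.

Apply in order:
  add 0.0.0.0/0 -> H0 at depth 0
  add 4.163.0.0/17 -> H2 at depth 17
  ? 4.163.1.228  path d0:H0→d1:-→d2:-→d3:-→d4:-→d5:-→d6:-→d7:-→d8:-→d9:-→d10:-→d11:-→d12:-→d13:-→d14:-→d15:-→d16:-→d17:H2  best=H2
  add 138.103.144.0/20 -> H0 at depth 20
  ? 109.163.166.6  path d0:H0→d1:-  best=H0
  add 147.0.0.0/8 -> H2 at depth 8
  add 147.190.145.6/32 -> H2 at depth 32
  - 4.163.0.0/17 clear@17
  add 4.163.16.0/20 -> H2 at depth 20
  add 147.190.145.0/26 -> H0 at depth 26
  ? 171.35.154.92  path d0:H0→d1:-→d2:-  best=H0
  add 4.163.0.0/17 -> H0 at depth 17
  - 147.0.0.0/8 clear@8
  ? 4.163.0.12  path d0:H0→d1:-→d2:-→d3:-→d4:-→d5:-→d6:-→d7:-→d8:-→d9:-→d10:-→d11:-→d12:-→d13:-→d14:-→d15:-→d16:-→d17:H0→d18:-→d19:-  best=H0
  add 0.0.0.0/0 -> H2 at depth 0

== LOOKUPS ==
["H2","H0","H0","H0"]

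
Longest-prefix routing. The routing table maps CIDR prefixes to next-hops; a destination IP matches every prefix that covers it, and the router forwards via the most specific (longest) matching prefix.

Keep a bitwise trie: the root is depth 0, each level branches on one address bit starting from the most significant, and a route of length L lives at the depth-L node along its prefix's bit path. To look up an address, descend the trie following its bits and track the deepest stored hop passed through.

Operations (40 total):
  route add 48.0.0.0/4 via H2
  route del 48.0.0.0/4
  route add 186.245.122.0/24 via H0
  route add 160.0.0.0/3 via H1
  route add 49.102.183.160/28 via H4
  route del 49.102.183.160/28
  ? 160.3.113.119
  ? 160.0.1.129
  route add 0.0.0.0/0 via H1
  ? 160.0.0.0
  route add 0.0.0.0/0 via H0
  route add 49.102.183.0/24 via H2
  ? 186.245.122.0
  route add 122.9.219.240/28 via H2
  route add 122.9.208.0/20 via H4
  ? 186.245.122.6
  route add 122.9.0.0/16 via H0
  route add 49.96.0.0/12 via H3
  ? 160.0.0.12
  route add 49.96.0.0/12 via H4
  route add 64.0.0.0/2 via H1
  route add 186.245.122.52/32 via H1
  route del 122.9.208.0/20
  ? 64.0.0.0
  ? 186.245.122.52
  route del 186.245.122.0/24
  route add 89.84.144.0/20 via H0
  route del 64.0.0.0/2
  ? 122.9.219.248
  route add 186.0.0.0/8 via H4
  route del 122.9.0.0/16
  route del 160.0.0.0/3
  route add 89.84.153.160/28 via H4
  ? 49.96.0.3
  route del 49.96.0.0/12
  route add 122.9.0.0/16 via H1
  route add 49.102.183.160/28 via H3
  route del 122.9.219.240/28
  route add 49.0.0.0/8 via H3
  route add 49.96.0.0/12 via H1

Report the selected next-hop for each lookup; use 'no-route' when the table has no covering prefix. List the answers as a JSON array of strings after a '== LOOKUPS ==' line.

Apply in order:
  + 48.0.0.0/4 (H2) depth=4
  - 48.0.0.0/4 clear@4
  + 186.245.122.0/24 (H0) depth=24
  + 160.0.0.0/3 (H1) depth=3
  + 49.102.183.160/28 (H4) depth=28
  - 49.102.183.160/28 clear@28
  ? 160.3.113.119  path d0:-→d1:-→d2:-→d3:H1  best=H1
  ? 160.0.1.129  path d0:-→d1:-→d2:-→d3:H1  best=H1
  + 0.0.0.0/0 (H1) depth=0
  ? 160.0.0.0  path d0:H1→d1:-→d2:-→d3:H1  best=H1
  + 0.0.0.0/0 (H0) depth=0
  + 49.102.183.0/24 (H2) depth=24
  ? 186.245.122.0  path d0:H0→d1:-→d2:-→d3:H1→d4:-→d5:-→d6:-→d7:-→d8:-→d9:-→d10:-→d11:-→d12:-→d13:-→d14:-→d15:-→d16:-→d17:-→d18:-→d19:-→d20:-→d21:-→d22:-→d23:-→d24:H0  best=H0
  + 122.9.219.240/28 (H2) depth=28
  + 122.9.208.0/20 (H4) depth=20
  ? 186.245.122.6  path d0:H0→d1:-→d2:-→d3:H1→d4:-→d5:-→d6:-→d7:-→d8:-→d9:-→d10:-→d11:-→d12:-→d13:-→d14:-→d15:-→d16:-→d17:-→d18:-→d19:-→d20:-→d21:-→d22:-→d23:-→d24:H0  best=H0
  + 122.9.0.0/16 (H0) depth=16
  + 49.96.0.0/12 (H3) depth=12
  ? 160.0.0.12  path d0:H0→d1:-→d2:-→d3:H1  best=H1
  + 49.96.0.0/12 (H4) depth=12
  + 64.0.0.0/2 (H1) depth=2
  + 186.245.122.52/32 (H1) depth=32
  - 122.9.208.0/20 clear@20
  ? 64.0.0.0  path d0:H0→d1:-→d2:H1  best=H1
  ? 186.245.122.52  path d0:H0→d1:-→d2:-→d3:H1→d4:-→d5:-→d6:-→d7:-→d8:-→d9:-→d10:-→d11:-→d12:-→d13:-→d14:-→d15:-→d16:-→d17:-→d18:-→d19:-→d20:-→d21:-→d22:-→d23:-→d24:H0→d25:-→d26:-→d27:-→d28:-→d29:-→d30:-→d31:-→d32:H1  best=H1
  - 186.245.122.0/24 clear@24
  + 89.84.144.0/20 (H0) depth=20
  - 64.0.0.0/2 clear@2
  ? 122.9.219.248  path d0:H0→d1:-→d2:-→d3:-→d4:-→d5:-→d6:-→d7:-→d8:-→d9:-→d10:-→d11:-→d12:-→d13:-→d14:-→d15:-→d16:H0→d17:-→d18:-→d19:-→d20:-→d21:-→d22:-→d23:-→d24:-→d25:-→d26:-→d27:-→d28:H2  best=H2
  + 186.0.0.0/8 (H4) depth=8
  - 122.9.0.0/16 clear@16
  - 160.0.0.0/3 clear@3
  + 89.84.153.160/28 (H4) depth=28
  ? 49.96.0.3  path d0:H0→d1:-→d2:-→d3:-→d4:-→d5:-→d6:-→d7:-→d8:-→d9:-→d10:-→d11:-→d12:H4→d13:-  best=H4
  - 49.96.0.0/12 clear@12
  + 122.9.0.0/16 (H1) depth=16
  + 49.102.183.160/28 (H3) depth=28
  - 122.9.219.240/28 clear@28
  + 49.0.0.0/8 (H3) depth=8
  + 49.96.0.0/12 (H1) depth=12

== LOOKUPS ==
["H1","H1","H1","H0","H0","H1","H1","H1","H2","H4"]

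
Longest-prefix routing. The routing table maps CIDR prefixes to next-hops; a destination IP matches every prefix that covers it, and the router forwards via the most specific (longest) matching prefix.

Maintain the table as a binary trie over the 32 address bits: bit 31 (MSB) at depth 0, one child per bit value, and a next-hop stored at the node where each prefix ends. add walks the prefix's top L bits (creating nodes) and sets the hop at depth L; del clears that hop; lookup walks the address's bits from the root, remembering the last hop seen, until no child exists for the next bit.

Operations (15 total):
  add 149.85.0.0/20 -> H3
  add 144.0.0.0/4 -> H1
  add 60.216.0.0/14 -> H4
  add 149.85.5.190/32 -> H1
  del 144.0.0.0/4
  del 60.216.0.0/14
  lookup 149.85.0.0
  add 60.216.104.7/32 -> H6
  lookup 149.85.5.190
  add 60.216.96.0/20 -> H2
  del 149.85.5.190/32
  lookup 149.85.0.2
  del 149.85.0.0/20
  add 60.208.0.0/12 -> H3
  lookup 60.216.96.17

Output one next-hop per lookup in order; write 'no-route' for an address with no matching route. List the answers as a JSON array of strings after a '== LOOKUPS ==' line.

Process each operation:
  add 149.85.0.0/20 -> H3 at depth 20
  add 144.0.0.0/4 -> H1 at depth 4
  add 60.216.0.0/14 -> H4 at depth 14
  add 149.85.5.190/32 -> H1 at depth 32
  - 144.0.0.0/4 clear@4
  - 60.216.0.0/14 clear@14
  lookup 149.85.0.0: bits 100101010101010100000 walk d0:-→d1:-→d2:-→d3:-→d4:-→d5:-→d6:-→d7:-→d8:-→d9:-→d10:-→d11:-→d12:-→d13:-→d14:-→d15:-→d16:-→d17:-→d18:-→d19:-→d20:H3→d21:- -> H3
  add 60.216.104.7/32 -> H6 at depth 32
  lookup 149.85.5.190: bits 10010101010101010000010110111110 walk d0:-→d1:-→d2:-→d3:-→d4:-→d5:-→d6:-→d7:-→d8:-→d9:-→d10:-→d11:-→d12:-→d13:-→d14:-→d15:-→d16:-→d17:-→d18:-→d19:-→d20:H3→d21:-→d22:-→d23:-→d24:-→d25:-→d26:-→d27:-→d28:-→d29:-→d30:-→d31:-→d32:H1 -> H1
  add 60.216.96.0/20 -> H2 at depth 20
  - 149.85.5.190/32 clear@32
  lookup 149.85.0.2: bits 100101010101010100000 walk d0:-→d1:-→d2:-→d3:-→d4:-→d5:-→d6:-→d7:-→d8:-→d9:-→d10:-→d11:-→d12:-→d13:-→d14:-→d15:-→d16:-→d17:-→d18:-→d19:-→d20:H3→d21:- -> H3
  - 149.85.0.0/20 clear@20
  add 60.208.0.0/12 -> H3 at depth 12
  lookup 60.216.96.17: bits 00111100110110000110 walk d0:-→d1:-→d2:-→d3:-→d4:-→d5:-→d6:-→d7:-→d8:-→d9:-→d10:-→d11:-→d12:H3→d13:-→d14:-→d15:-→d16:-→d17:-→d18:-→d19:-→d20:H2 -> H2

== LOOKUPS ==
["H3","H1","H3","H2"]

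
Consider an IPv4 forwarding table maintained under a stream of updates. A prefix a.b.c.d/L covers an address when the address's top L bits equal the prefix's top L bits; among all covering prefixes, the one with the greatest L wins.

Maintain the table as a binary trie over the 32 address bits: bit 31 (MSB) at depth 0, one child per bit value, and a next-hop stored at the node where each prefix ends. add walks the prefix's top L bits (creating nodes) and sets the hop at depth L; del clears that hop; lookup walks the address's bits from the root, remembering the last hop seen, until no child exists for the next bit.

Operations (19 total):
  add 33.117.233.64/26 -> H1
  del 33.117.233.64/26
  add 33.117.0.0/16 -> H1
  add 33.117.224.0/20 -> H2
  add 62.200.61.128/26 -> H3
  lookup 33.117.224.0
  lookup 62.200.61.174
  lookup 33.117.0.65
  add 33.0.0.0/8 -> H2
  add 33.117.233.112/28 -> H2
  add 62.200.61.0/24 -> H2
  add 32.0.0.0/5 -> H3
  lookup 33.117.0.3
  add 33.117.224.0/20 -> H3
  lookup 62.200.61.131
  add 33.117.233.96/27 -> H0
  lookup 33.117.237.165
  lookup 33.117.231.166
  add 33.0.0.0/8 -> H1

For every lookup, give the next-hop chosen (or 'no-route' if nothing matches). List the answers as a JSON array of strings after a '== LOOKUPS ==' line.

Trace:
  add 33.117.233.64/26 -> H1 at depth 26
  - 33.117.233.64/26 clear@26
  add 33.117.0.0/16 -> H1 at depth 16
  add 33.117.224.0/20 -> H2 at depth 20
  add 62.200.61.128/26 -> H3 at depth 26
  Q 33.117.224.0: descend 00100001011101011110 ; hops seen [H1,H2] ; pick H2
  Q 62.200.61.174: descend 00111110110010000011110110 ; hops seen [H3] ; pick H3
  Q 33.117.0.65: descend 0010000101110101 ; hops seen [H1] ; pick H1
  add 33.0.0.0/8 -> H2 at depth 8
  add 33.117.233.112/28 -> H2 at depth 28
  add 62.200.61.0/24 -> H2 at depth 24
  add 32.0.0.0/5 -> H3 at depth 5
  Q 33.117.0.3: descend 0010000101110101 ; hops seen [H3,H2,H1] ; pick H1
  add 33.117.224.0/20 -> H3 at depth 20
  Q 62.200.61.131: descend 00111110110010000011110110 ; hops seen [H2,H3] ; pick H3
  add 33.117.233.96/27 -> H0 at depth 27
  Q 33.117.237.165: descend 001000010111010111101 ; hops seen [H3,H2,H1,H3] ; pick H3
  Q 33.117.231.166: descend 00100001011101011110 ; hops seen [H3,H2,H1,H3] ; pick H3
  add 33.0.0.0/8 -> H1 at depth 8

== LOOKUPS ==
["H2","H3","H1","H1","H3","H3","H3"]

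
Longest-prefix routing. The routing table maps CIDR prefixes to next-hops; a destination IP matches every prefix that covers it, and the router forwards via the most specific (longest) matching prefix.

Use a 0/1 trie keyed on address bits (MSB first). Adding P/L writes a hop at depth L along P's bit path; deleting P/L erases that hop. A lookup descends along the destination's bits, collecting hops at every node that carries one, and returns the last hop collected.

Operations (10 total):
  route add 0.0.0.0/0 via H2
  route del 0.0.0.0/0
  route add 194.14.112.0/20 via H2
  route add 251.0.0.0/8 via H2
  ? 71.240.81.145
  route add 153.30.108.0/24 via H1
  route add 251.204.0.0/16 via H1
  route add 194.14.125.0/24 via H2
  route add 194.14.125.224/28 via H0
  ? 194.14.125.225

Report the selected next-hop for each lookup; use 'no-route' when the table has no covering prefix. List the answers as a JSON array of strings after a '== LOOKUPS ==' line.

Apply in order:
  add 0.0.0.0/0 -> H2 at depth 0
  - 0.0.0.0/0 clear@0
  add 194.14.112.0/20 -> H2 at depth 20
  add 251.0.0.0/8 -> H2 at depth 8
  Q 71.240.81.145: descend ε ; hops seen [∅] ; pick no-route
  add 153.30.108.0/24 -> H1 at depth 24
  add 251.204.0.0/16 -> H1 at depth 16
  add 194.14.125.0/24 -> H2 at depth 24
  add 194.14.125.224/28 -> H0 at depth 28
  Q 194.14.125.225: descend 1100001000001110011111011110 ; hops seen [H2,H2,H0] ; pick H0

== LOOKUPS ==
["no-route","H0"]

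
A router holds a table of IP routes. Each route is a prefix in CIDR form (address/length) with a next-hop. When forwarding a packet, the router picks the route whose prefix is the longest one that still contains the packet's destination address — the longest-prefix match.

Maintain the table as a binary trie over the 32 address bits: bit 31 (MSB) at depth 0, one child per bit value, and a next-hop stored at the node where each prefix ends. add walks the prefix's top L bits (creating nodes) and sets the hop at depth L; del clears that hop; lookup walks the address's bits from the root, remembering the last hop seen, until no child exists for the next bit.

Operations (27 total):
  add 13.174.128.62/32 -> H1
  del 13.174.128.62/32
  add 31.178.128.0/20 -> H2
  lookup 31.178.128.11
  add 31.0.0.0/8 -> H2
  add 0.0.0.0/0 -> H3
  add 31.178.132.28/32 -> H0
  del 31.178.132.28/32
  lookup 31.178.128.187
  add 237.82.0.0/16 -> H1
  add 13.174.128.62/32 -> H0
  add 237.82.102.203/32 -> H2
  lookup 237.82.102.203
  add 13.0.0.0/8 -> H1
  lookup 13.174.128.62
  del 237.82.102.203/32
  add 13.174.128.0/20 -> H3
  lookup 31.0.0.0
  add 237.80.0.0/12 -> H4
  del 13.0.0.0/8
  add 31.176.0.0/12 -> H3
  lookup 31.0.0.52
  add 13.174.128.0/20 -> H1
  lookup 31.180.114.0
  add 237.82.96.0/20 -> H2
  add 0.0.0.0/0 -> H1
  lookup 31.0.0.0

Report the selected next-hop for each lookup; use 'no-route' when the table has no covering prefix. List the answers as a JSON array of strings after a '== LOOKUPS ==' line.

Process each operation:
  add 13.174.128.62/32 -> H1 at depth 32
  del 13.174.128.62/32 (clear depth 32)
  add 31.178.128.0/20 -> H2 at depth 20
  Q 31.178.128.11: descend 00011111101100101000 ; hops seen [H2] ; pick H2
  add 31.0.0.0/8 -> H2 at depth 8
  add 0.0.0.0/0 -> H3 at depth 0
  add 31.178.132.28/32 -> H0 at depth 32
  del 31.178.132.28/32 (clear depth 32)
  Q 31.178.128.187: descend 000111111011001010000 ; hops seen [H3,H2,H2] ; pick H2
  add 237.82.0.0/16 -> H1 at depth 16
  add 13.174.128.62/32 -> H0 at depth 32
  add 237.82.102.203/32 -> H2 at depth 32
  Q 237.82.102.203: descend 11101101010100100110011011001011 ; hops seen [H3,H1,H2] ; pick H2
  add 13.0.0.0/8 -> H1 at depth 8
  Q 13.174.128.62: descend 00001101101011101000000000111110 ; hops seen [H3,H1,H0] ; pick H0
  del 237.82.102.203/32 (clear depth 32)
  add 13.174.128.0/20 -> H3 at depth 20
  Q 31.0.0.0: descend 00011111 ; hops seen [H3,H2] ; pick H2
  add 237.80.0.0/12 -> H4 at depth 12
  del 13.0.0.0/8 (clear depth 8)
  add 31.176.0.0/12 -> H3 at depth 12
  Q 31.0.0.52: descend 00011111 ; hops seen [H3,H2] ; pick H2
  add 13.174.128.0/20 -> H1 at depth 20
  Q 31.180.114.0: descend 0001111110110 ; hops seen [H3,H2,H3] ; pick H3
  add 237.82.96.0/20 -> H2 at depth 20
  add 0.0.0.0/0 -> H1 at depth 0
  Q 31.0.0.0: descend 00011111 ; hops seen [H1,H2] ; pick H2

== LOOKUPS ==
["H2","H2","H2","H0","H2","H2","H3","H2"]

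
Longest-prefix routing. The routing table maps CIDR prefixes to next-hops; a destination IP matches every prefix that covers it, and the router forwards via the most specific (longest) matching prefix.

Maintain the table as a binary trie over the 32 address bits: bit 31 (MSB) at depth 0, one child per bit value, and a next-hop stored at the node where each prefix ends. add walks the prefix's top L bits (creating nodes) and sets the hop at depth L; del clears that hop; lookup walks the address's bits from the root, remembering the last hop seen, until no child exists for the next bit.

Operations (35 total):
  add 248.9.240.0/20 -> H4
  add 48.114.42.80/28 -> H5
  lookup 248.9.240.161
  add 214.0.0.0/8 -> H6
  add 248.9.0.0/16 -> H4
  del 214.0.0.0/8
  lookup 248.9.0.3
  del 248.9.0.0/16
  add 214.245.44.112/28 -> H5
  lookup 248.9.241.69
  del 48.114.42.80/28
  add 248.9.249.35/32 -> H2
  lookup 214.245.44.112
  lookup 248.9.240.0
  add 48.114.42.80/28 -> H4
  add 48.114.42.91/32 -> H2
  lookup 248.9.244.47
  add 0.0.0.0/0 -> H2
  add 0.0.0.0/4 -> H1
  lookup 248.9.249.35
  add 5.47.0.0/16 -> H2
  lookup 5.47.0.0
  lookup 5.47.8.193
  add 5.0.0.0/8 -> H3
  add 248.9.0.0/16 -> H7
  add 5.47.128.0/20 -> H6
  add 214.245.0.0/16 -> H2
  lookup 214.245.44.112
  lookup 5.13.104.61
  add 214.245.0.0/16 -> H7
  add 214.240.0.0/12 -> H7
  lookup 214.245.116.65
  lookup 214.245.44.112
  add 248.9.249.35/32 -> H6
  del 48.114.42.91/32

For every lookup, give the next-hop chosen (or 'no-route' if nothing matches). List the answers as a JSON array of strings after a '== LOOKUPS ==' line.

Process each operation:
  add 248.9.240.0/20 -> H4 at depth 20
  add 48.114.42.80/28 -> H5 at depth 28
  ? 248.9.240.161  path d0:-→d1:-→d2:-→d3:-→d4:-→d5:-→d6:-→d7:-→d8:-→d9:-→d10:-→d11:-→d12:-→d13:-→d14:-→d15:-→d16:-→d17:-→d18:-→d19:-→d20:H4  best=H4
  add 214.0.0.0/8 -> H6 at depth 8
  add 248.9.0.0/16 -> H4 at depth 16
  - 214.0.0.0/8 clear@8
  ? 248.9.0.3  path d0:-→d1:-→d2:-→d3:-→d4:-→d5:-→d6:-→d7:-→d8:-→d9:-→d10:-→d11:-→d12:-→d13:-→d14:-→d15:-→d16:H4  best=H4
  - 248.9.0.0/16 clear@16
  add 214.245.44.112/28 -> H5 at depth 28
  ? 248.9.241.69  path d0:-→d1:-→d2:-→d3:-→d4:-→d5:-→d6:-→d7:-→d8:-→d9:-→d10:-→d11:-→d12:-→d13:-→d14:-→d15:-→d16:-→d17:-→d18:-→d19:-→d20:H4  best=H4
  - 48.114.42.80/28 clear@28
  add 248.9.249.35/32 -> H2 at depth 32
  ? 214.245.44.112  path d0:-→d1:-→d2:-→d3:-→d4:-→d5:-→d6:-→d7:-→d8:-→d9:-→d10:-→d11:-→d12:-→d13:-→d14:-→d15:-→d16:-→d17:-→d18:-→d19:-→d20:-→d21:-→d22:-→d23:-→d24:-→d25:-→d26:-→d27:-→d28:H5  best=H5
  ? 248.9.240.0  path d0:-→d1:-→d2:-→d3:-→d4:-→d5:-→d6:-→d7:-→d8:-→d9:-→d10:-→d11:-→d12:-→d13:-→d14:-→d15:-→d16:-→d17:-→d18:-→d19:-→d20:H4  best=H4
  add 48.114.42.80/28 -> H4 at depth 28
  add 48.114.42.91/32 -> H2 at depth 32
  ? 248.9.244.47  path d0:-→d1:-→d2:-→d3:-→d4:-→d5:-→d6:-→d7:-→d8:-→d9:-→d10:-→d11:-→d12:-→d13:-→d14:-→d15:-→d16:-→d17:-→d18:-→d19:-→d20:H4  best=H4
  add 0.0.0.0/0 -> H2 at depth 0
  add 0.0.0.0/4 -> H1 at depth 4
  ? 248.9.249.35  path d0:H2→d1:-→d2:-→d3:-→d4:-→d5:-→d6:-→d7:-→d8:-→d9:-→d10:-→d11:-→d12:-→d13:-→d14:-→d15:-→d16:-→d17:-→d18:-→d19:-→d20:H4→d21:-→d22:-→d23:-→d24:-→d25:-→d26:-→d27:-→d28:-→d29:-→d30:-→d31:-→d32:H2  best=H2
  add 5.47.0.0/16 -> H2 at depth 16
  ? 5.47.0.0  path d0:H2→d1:-→d2:-→d3:-→d4:H1→d5:-→d6:-→d7:-→d8:-→d9:-→d10:-→d11:-→d12:-→d13:-→d14:-→d15:-→d16:H2  best=H2
  ? 5.47.8.193  path d0:H2→d1:-→d2:-→d3:-→d4:H1→d5:-→d6:-→d7:-→d8:-→d9:-→d10:-→d11:-→d12:-→d13:-→d14:-→d15:-→d16:H2  best=H2
  add 5.0.0.0/8 -> H3 at depth 8
  add 248.9.0.0/16 -> H7 at depth 16
  add 5.47.128.0/20 -> H6 at depth 20
  add 214.245.0.0/16 -> H2 at depth 16
  ? 214.245.44.112  path d0:H2→d1:-→d2:-→d3:-→d4:-→d5:-→d6:-→d7:-→d8:-→d9:-→d10:-→d11:-→d12:-→d13:-→d14:-→d15:-→d16:H2→d17:-→d18:-→d19:-→d20:-→d21:-→d22:-→d23:-→d24:-→d25:-→d26:-→d27:-→d28:H5  best=H5
  ? 5.13.104.61  path d0:H2→d1:-→d2:-→d3:-→d4:H1→d5:-→d6:-→d7:-→d8:H3→d9:-→d10:-  best=H3
  add 214.245.0.0/16 -> H7 at depth 16
  add 214.240.0.0/12 -> H7 at depth 12
  ? 214.245.116.65  path d0:H2→d1:-→d2:-→d3:-→d4:-→d5:-→d6:-→d7:-→d8:-→d9:-→d10:-→d11:-→d12:H7→d13:-→d14:-→d15:-→d16:H7→d17:-  best=H7
  ? 214.245.44.112  path d0:H2→d1:-→d2:-→d3:-→d4:-→d5:-→d6:-→d7:-→d8:-→d9:-→d10:-→d11:-→d12:H7→d13:-→d14:-→d15:-→d16:H7→d17:-→d18:-→d19:-→d20:-→d21:-→d22:-→d23:-→d24:-→d25:-→d26:-→d27:-→d28:H5  best=H5
  add 248.9.249.35/32 -> H6 at depth 32
  - 48.114.42.91/32 clear@32

== LOOKUPS ==
["H4","H4","H4","H5","H4","H4","H2","H2","H2","H5","H3","H7","H5"]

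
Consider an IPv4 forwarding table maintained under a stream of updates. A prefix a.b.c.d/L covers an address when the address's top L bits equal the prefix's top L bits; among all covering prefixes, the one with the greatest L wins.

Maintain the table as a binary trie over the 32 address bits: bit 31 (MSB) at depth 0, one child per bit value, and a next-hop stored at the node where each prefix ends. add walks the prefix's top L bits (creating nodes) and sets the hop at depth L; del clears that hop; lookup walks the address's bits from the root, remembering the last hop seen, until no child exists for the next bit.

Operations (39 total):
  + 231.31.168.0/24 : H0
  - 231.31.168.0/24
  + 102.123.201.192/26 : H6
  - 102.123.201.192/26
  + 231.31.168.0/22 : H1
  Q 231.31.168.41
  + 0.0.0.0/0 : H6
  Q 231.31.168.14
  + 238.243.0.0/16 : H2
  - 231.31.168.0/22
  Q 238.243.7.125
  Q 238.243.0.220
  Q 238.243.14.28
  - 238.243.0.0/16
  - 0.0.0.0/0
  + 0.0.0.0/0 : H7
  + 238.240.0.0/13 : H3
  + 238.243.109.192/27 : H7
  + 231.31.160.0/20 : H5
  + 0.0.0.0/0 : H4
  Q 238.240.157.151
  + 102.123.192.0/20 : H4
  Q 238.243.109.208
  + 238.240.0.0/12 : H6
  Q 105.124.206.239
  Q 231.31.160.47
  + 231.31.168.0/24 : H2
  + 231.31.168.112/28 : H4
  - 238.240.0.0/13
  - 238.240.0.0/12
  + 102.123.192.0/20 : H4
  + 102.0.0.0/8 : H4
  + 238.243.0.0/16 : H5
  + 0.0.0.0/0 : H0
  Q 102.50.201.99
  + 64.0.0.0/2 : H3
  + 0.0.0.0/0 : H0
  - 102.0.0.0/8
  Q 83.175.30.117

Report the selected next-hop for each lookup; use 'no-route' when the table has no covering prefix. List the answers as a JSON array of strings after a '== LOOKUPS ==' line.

Apply in order:
  add 231.31.168.0/24 -> H0 at depth 24
  del 231.31.168.0/24 (clear depth 24)
  add 102.123.201.192/26 -> H6 at depth 26
  del 102.123.201.192/26 (clear depth 26)
  add 231.31.168.0/22 -> H1 at depth 22
  ? 231.31.168.41  path d0:-→d1:-→d2:-→d3:-→d4:-→d5:-→d6:-→d7:-→d8:-→d9:-→d10:-→d11:-→d12:-→d13:-→d14:-→d15:-→d16:-→d17:-→d18:-→d19:-→d20:-→d21:-→d22:H1→d23:-→d24:-  best=H1
  add 0.0.0.0/0 -> H6 at depth 0
  ? 231.31.168.14  path d0:H6→d1:-→d2:-→d3:-→d4:-→d5:-→d6:-→d7:-→d8:-→d9:-→d10:-→d11:-→d12:-→d13:-→d14:-→d15:-→d16:-→d17:-→d18:-→d19:-→d20:-→d21:-→d22:H1→d23:-→d24:-  best=H1
  add 238.243.0.0/16 -> H2 at depth 16
  del 231.31.168.0/22 (clear depth 22)
  ? 238.243.7.125  path d0:H6→d1:-→d2:-→d3:-→d4:-→d5:-→d6:-→d7:-→d8:-→d9:-→d10:-→d11:-→d12:-→d13:-→d14:-→d15:-→d16:H2  best=H2
  ? 238.243.0.220  path d0:H6→d1:-→d2:-→d3:-→d4:-→d5:-→d6:-→d7:-→d8:-→d9:-→d10:-→d11:-→d12:-→d13:-→d14:-→d15:-→d16:H2  best=H2
  ? 238.243.14.28  path d0:H6→d1:-→d2:-→d3:-→d4:-→d5:-→d6:-→d7:-→d8:-→d9:-→d10:-→d11:-→d12:-→d13:-→d14:-→d15:-→d16:H2  best=H2
  del 238.243.0.0/16 (clear depth 16)
  del 0.0.0.0/0 (clear depth 0)
  add 0.0.0.0/0 -> H7 at depth 0
  add 238.240.0.0/13 -> H3 at depth 13
  add 238.243.109.192/27 -> H7 at depth 27
  add 231.31.160.0/20 -> H5 at depth 20
  add 0.0.0.0/0 -> H4 at depth 0
  ? 238.240.157.151  path d0:H4→d1:-→d2:-→d3:-→d4:-→d5:-→d6:-→d7:-→d8:-→d9:-→d10:-→d11:-→d12:-→d13:H3→d14:-  best=H3
  add 102.123.192.0/20 -> H4 at depth 20
  ? 238.243.109.208  path d0:H4→d1:-→d2:-→d3:-→d4:-→d5:-→d6:-→d7:-→d8:-→d9:-→d10:-→d11:-→d12:-→d13:H3→d14:-→d15:-→d16:-→d17:-→d18:-→d19:-→d20:-→d21:-→d22:-→d23:-→d24:-→d25:-→d26:-→d27:H7  best=H7
  add 238.240.0.0/12 -> H6 at depth 12
  ? 105.124.206.239  path d0:H4→d1:-→d2:-→d3:-→d4:-  best=H4
  ? 231.31.160.47  path d0:H4→d1:-→d2:-→d3:-→d4:-→d5:-→d6:-→d7:-→d8:-→d9:-→d10:-→d11:-→d12:-→d13:-→d14:-→d15:-→d16:-→d17:-→d18:-→d19:-→d20:H5  best=H5
  add 231.31.168.0/24 -> H2 at depth 24
  add 231.31.168.112/28 -> H4 at depth 28
  del 238.240.0.0/13 (clear depth 13)
  del 238.240.0.0/12 (clear depth 12)
  add 102.123.192.0/20 -> H4 at depth 20
  add 102.0.0.0/8 -> H4 at depth 8
  add 238.243.0.0/16 -> H5 at depth 16
  add 0.0.0.0/0 -> H0 at depth 0
  ? 102.50.201.99  path d0:H0→d1:-→d2:-→d3:-→d4:-→d5:-→d6:-→d7:-→d8:H4→d9:-  best=H4
  add 64.0.0.0/2 -> H3 at depth 2
  add 0.0.0.0/0 -> H0 at depth 0
  del 102.0.0.0/8 (clear depth 8)
  ? 83.175.30.117  path d0:H0→d1:-→d2:H3  best=H3

== LOOKUPS ==
["H1","H1","H2","H2","H2","H3","H7","H4","H5","H4","H3"]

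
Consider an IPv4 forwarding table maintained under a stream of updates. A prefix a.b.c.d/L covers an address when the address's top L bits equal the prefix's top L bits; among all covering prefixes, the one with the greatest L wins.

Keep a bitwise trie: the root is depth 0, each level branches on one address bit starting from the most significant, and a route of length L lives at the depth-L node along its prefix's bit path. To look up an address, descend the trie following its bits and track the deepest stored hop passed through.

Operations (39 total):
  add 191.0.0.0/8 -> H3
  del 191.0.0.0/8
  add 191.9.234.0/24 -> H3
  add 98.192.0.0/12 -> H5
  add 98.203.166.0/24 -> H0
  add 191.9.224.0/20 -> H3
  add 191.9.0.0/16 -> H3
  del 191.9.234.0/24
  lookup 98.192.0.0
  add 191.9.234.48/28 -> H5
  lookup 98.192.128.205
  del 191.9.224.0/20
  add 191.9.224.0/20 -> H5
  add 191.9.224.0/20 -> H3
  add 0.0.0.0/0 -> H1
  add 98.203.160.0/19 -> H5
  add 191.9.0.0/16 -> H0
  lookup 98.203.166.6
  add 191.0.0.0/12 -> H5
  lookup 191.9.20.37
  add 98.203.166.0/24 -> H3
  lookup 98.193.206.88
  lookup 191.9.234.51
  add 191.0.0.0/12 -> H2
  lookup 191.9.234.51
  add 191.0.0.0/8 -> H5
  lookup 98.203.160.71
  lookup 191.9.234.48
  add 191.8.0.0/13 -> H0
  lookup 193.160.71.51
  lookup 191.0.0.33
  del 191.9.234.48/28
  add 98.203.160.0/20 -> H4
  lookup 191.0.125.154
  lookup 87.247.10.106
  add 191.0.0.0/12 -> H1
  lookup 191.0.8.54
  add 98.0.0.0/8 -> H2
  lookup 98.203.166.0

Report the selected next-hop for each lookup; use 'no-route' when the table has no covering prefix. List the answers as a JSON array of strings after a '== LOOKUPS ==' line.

Apply in order:
  + 191.0.0.0/8 (H3) depth=8
  del 191.0.0.0/8 (clear depth 8)
  + 191.9.234.0/24 (H3) depth=24
  + 98.192.0.0/12 (H5) depth=12
  + 98.203.166.0/24 (H0) depth=24
  + 191.9.224.0/20 (H3) depth=20
  + 191.9.0.0/16 (H3) depth=16
  del 191.9.234.0/24 (clear depth 24)
  lookup 98.192.0.0: bits 011000101100 walk d0:-→d1:-→d2:-→d3:-→d4:-→d5:-→d6:-→d7:-→d8:-→d9:-→d10:-→d11:-→d12:H5 -> H5
  + 191.9.234.48/28 (H5) depth=28
  lookup 98.192.128.205: bits 011000101100 walk d0:-→d1:-→d2:-→d3:-→d4:-→d5:-→d6:-→d7:-→d8:-→d9:-→d10:-→d11:-→d12:H5 -> H5
  del 191.9.224.0/20 (clear depth 20)
  + 191.9.224.0/20 (H5) depth=20
  + 191.9.224.0/20 (H3) depth=20
  + 0.0.0.0/0 (H1) depth=0
  + 98.203.160.0/19 (H5) depth=19
  + 191.9.0.0/16 (H0) depth=16
  lookup 98.203.166.6: bits 011000101100101110100110 walk d0:H1→d1:-→d2:-→d3:-→d4:-→d5:-→d6:-→d7:-→d8:-→d9:-→d10:-→d11:-→d12:H5→d13:-→d14:-→d15:-→d16:-→d17:-→d18:-→d19:H5→d20:-→d21:-→d22:-→d23:-→d24:H0 -> H0
  + 191.0.0.0/12 (H5) depth=12
  lookup 191.9.20.37: bits 1011111100001001 walk d0:H1→d1:-→d2:-→d3:-→d4:-→d5:-→d6:-→d7:-→d8:-→d9:-→d10:-→d11:-→d12:H5→d13:-→d14:-→d15:-→d16:H0 -> H0
  + 98.203.166.0/24 (H3) depth=24
  lookup 98.193.206.88: bits 011000101100 walk d0:H1→d1:-→d2:-→d3:-→d4:-→d5:-→d6:-→d7:-→d8:-→d9:-→d10:-→d11:-→d12:H5 -> H5
  lookup 191.9.234.51: bits 1011111100001001111010100011 walk d0:H1→d1:-→d2:-→d3:-→d4:-→d5:-→d6:-→d7:-→d8:-→d9:-→d10:-→d11:-→d12:H5→d13:-→d14:-→d15:-→d16:H0→d17:-→d18:-→d19:-→d20:H3→d21:-→d22:-→d23:-→d24:-→d25:-→d26:-→d27:-→d28:H5 -> H5
  + 191.0.0.0/12 (H2) depth=12
  lookup 191.9.234.51: bits 1011111100001001111010100011 walk d0:H1→d1:-→d2:-→d3:-→d4:-→d5:-→d6:-→d7:-→d8:-→d9:-→d10:-→d11:-→d12:H2→d13:-→d14:-→d15:-→d16:H0→d17:-→d18:-→d19:-→d20:H3→d21:-→d22:-→d23:-→d24:-→d25:-→d26:-→d27:-→d28:H5 -> H5
  + 191.0.0.0/8 (H5) depth=8
  lookup 98.203.160.71: bits 011000101100101110100 walk d0:H1→d1:-→d2:-→d3:-→d4:-→d5:-→d6:-→d7:-→d8:-→d9:-→d10:-→d11:-→d12:H5→d13:-→d14:-→d15:-→d16:-→d17:-→d18:-→d19:H5→d20:-→d21:- -> H5
  lookup 191.9.234.48: bits 1011111100001001111010100011 walk d0:H1→d1:-→d2:-→d3:-→d4:-→d5:-→d6:-→d7:-→d8:H5→d9:-→d10:-→d11:-→d12:H2→d13:-→d14:-→d15:-→d16:H0→d17:-→d18:-→d19:-→d20:H3→d21:-→d22:-→d23:-→d24:-→d25:-→d26:-→d27:-→d28:H5 -> H5
  + 191.8.0.0/13 (H0) depth=13
  lookup 193.160.71.51: bits 1 walk d0:H1→d1:- -> H1
  lookup 191.0.0.33: bits 101111110000 walk d0:H1→d1:-→d2:-→d3:-→d4:-→d5:-→d6:-→d7:-→d8:H5→d9:-→d10:-→d11:-→d12:H2 -> H2
  del 191.9.234.48/28 (clear depth 28)
  + 98.203.160.0/20 (H4) depth=20
  lookup 191.0.125.154: bits 101111110000 walk d0:H1→d1:-→d2:-→d3:-→d4:-→d5:-→d6:-→d7:-→d8:H5→d9:-→d10:-→d11:-→d12:H2 -> H2
  lookup 87.247.10.106: bits 01 walk d0:H1→d1:-→d2:- -> H1
  + 191.0.0.0/12 (H1) depth=12
  lookup 191.0.8.54: bits 101111110000 walk d0:H1→d1:-→d2:-→d3:-→d4:-→d5:-→d6:-→d7:-→d8:H5→d9:-→d10:-→d11:-→d12:H1 -> H1
  + 98.0.0.0/8 (H2) depth=8
  lookup 98.203.166.0: bits 011000101100101110100110 walk d0:H1→d1:-→d2:-→d3:-→d4:-→d5:-→d6:-→d7:-→d8:H2→d9:-→d10:-→d11:-→d12:H5→d13:-→d14:-→d15:-→d16:-→d17:-→d18:-→d19:H5→d20:H4→d21:-→d22:-→d23:-→d24:H3 -> H3

== LOOKUPS ==
["H5","H5","H0","H0","H5","H5","H5","H5","H5","H1","H2","H2","H1","H1","H3"]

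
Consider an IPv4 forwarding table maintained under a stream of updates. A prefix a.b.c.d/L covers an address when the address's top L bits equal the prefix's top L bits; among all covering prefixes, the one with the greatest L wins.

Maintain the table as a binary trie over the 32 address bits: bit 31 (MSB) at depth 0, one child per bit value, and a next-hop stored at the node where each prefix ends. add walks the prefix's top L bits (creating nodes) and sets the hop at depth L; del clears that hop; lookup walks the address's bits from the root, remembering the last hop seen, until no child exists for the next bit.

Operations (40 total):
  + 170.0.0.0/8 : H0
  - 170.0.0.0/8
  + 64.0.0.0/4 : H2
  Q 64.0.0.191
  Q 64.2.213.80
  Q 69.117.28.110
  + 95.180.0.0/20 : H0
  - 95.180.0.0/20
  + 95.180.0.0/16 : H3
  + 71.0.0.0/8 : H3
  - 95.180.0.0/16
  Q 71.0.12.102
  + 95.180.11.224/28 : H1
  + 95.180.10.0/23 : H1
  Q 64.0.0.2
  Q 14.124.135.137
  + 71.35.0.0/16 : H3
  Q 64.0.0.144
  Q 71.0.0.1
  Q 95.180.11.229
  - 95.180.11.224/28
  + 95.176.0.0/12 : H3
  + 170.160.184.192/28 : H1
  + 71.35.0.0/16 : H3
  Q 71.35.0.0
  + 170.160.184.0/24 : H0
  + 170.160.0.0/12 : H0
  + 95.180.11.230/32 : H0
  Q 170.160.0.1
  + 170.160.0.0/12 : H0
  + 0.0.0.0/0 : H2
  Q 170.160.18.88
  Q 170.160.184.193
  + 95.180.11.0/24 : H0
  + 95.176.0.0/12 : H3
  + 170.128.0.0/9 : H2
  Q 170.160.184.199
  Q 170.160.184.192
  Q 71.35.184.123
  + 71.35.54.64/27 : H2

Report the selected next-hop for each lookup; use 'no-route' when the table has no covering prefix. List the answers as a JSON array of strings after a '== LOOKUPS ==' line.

Apply in order:
  add 170.0.0.0/8 -> H0 at depth 8
  - 170.0.0.0/8 clear@8
  add 64.0.0.0/4 -> H2 at depth 4
  lookup 64.0.0.191: bits 0100 walk d0:-→d1:-→d2:-→d3:-→d4:H2 -> H2
  lookup 64.2.213.80: bits 0100 walk d0:-→d1:-→d2:-→d3:-→d4:H2 -> H2
  lookup 69.117.28.110: bits 0100 walk d0:-→d1:-→d2:-→d3:-→d4:H2 -> H2
  add 95.180.0.0/20 -> H0 at depth 20
  - 95.180.0.0/20 clear@20
  add 95.180.0.0/16 -> H3 at depth 16
  add 71.0.0.0/8 -> H3 at depth 8
  - 95.180.0.0/16 clear@16
  lookup 71.0.12.102: bits 01000111 walk d0:-→d1:-→d2:-→d3:-→d4:H2→d5:-→d6:-→d7:-→d8:H3 -> H3
  add 95.180.11.224/28 -> H1 at depth 28
  add 95.180.10.0/23 -> H1 at depth 23
  lookup 64.0.0.2: bits 01000 walk d0:-→d1:-→d2:-→d3:-→d4:H2→d5:- -> H2
  lookup 14.124.135.137: bits 0 walk d0:-→d1:- -> no-route
  add 71.35.0.0/16 -> H3 at depth 16
  lookup 64.0.0.144: bits 01000 walk d0:-→d1:-→d2:-→d3:-→d4:H2→d5:- -> H2
  lookup 71.0.0.1: bits 0100011100 walk d0:-→d1:-→d2:-→d3:-→d4:H2→d5:-→d6:-→d7:-→d8:H3→d9:-→d10:- -> H3
  lookup 95.180.11.229: bits 0101111110110100000010111110 walk d0:-→d1:-→d2:-→d3:-→d4:-→d5:-→d6:-→d7:-→d8:-→d9:-→d10:-→d11:-→d12:-→d13:-→d14:-→d15:-→d16:-→d17:-→d18:-→d19:-→d20:-→d21:-→d22:-→d23:H1→d24:-→d25:-→d26:-→d27:-→d28:H1 -> H1
  - 95.180.11.224/28 clear@28
  add 95.176.0.0/12 -> H3 at depth 12
  add 170.160.184.192/28 -> H1 at depth 28
  add 71.35.0.0/16 -> H3 at depth 16
  lookup 71.35.0.0: bits 0100011100100011 walk d0:-→d1:-→d2:-→d3:-→d4:H2→d5:-→d6:-→d7:-→d8:H3→d9:-→d10:-→d11:-→d12:-→d13:-→d14:-→d15:-→d16:H3 -> H3
  add 170.160.184.0/24 -> H0 at depth 24
  add 170.160.0.0/12 -> H0 at depth 12
  add 95.180.11.230/32 -> H0 at depth 32
  lookup 170.160.0.1: bits 1010101010100000 walk d0:-→d1:-→d2:-→d3:-→d4:-→d5:-→d6:-→d7:-→d8:-→d9:-→d10:-→d11:-→d12:H0→d13:-→d14:-→d15:-→d16:- -> H0
  add 170.160.0.0/12 -> H0 at depth 12
  add 0.0.0.0/0 -> H2 at depth 0
  lookup 170.160.18.88: bits 1010101010100000 walk d0:H2→d1:-→d2:-→d3:-→d4:-→d5:-→d6:-→d7:-→d8:-→d9:-→d10:-→d11:-→d12:H0→d13:-→d14:-→d15:-→d16:- -> H0
  lookup 170.160.184.193: bits 1010101010100000101110001100 walk d0:H2→d1:-→d2:-→d3:-→d4:-→d5:-→d6:-→d7:-→d8:-→d9:-→d10:-→d11:-→d12:H0→d13:-→d14:-→d15:-→d16:-→d17:-→d18:-→d19:-→d20:-→d21:-→d22:-→d23:-→d24:H0→d25:-→d26:-→d27:-→d28:H1 -> H1
  add 95.180.11.0/24 -> H0 at depth 24
  add 95.176.0.0/12 -> H3 at depth 12
  add 170.128.0.0/9 -> H2 at depth 9
  lookup 170.160.184.199: bits 1010101010100000101110001100 walk d0:H2→d1:-→d2:-→d3:-→d4:-→d5:-→d6:-→d7:-→d8:-→d9:H2→d10:-→d11:-→d12:H0→d13:-→d14:-→d15:-→d16:-→d17:-→d18:-→d19:-→d20:-→d21:-→d22:-→d23:-→d24:H0→d25:-→d26:-→d27:-→d28:H1 -> H1
  lookup 170.160.184.192: bits 1010101010100000101110001100 walk d0:H2→d1:-→d2:-→d3:-→d4:-→d5:-→d6:-→d7:-→d8:-→d9:H2→d10:-→d11:-→d12:H0→d13:-→d14:-→d15:-→d16:-→d17:-→d18:-→d19:-→d20:-→d21:-→d22:-→d23:-→d24:H0→d25:-→d26:-→d27:-→d28:H1 -> H1
  lookup 71.35.184.123: bits 0100011100100011 walk d0:H2→d1:-→d2:-→d3:-→d4:H2→d5:-→d6:-→d7:-→d8:H3→d9:-→d10:-→d11:-→d12:-→d13:-→d14:-→d15:-→d16:H3 -> H3
  add 71.35.54.64/27 -> H2 at depth 27

== LOOKUPS ==
["H2","H2","H2","H3","H2","no-route","H2","H3","H1","H3","H0","H0","H1","H1","H1","H3"]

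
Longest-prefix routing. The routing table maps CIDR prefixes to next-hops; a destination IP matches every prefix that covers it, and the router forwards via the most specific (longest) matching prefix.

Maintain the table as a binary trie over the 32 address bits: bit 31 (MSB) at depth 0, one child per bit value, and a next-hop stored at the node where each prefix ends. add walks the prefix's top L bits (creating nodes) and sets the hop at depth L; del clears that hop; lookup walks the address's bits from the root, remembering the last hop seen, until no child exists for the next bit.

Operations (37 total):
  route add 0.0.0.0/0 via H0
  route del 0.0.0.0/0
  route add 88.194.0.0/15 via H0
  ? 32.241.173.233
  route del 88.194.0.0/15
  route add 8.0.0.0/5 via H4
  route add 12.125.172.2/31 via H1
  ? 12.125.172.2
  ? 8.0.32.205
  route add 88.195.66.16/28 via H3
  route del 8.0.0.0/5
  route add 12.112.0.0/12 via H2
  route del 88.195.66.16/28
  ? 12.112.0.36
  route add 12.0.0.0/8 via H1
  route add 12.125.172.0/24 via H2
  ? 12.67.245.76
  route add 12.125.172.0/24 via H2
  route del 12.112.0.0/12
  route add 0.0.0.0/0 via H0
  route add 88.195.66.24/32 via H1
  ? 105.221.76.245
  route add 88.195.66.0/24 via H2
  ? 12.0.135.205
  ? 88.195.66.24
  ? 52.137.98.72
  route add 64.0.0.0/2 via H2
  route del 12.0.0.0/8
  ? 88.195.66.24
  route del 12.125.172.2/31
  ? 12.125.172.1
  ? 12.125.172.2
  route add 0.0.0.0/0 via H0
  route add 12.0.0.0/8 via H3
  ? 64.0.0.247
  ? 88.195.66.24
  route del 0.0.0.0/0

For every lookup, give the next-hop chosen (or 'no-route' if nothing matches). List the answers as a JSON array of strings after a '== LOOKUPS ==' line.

Apply in order:
  + 0.0.0.0/0 (H0) depth=0
  del 0.0.0.0/0 (clear depth 0)
  + 88.194.0.0/15 (H0) depth=15
  lookup 32.241.173.233: bits 0 walk d0:-→d1:- -> no-route
  del 88.194.0.0/15 (clear depth 15)
  + 8.0.0.0/5 (H4) depth=5
  + 12.125.172.2/31 (H1) depth=31
  lookup 12.125.172.2: bits 0000110001111101101011000000001 walk d0:-→d1:-→d2:-→d3:-→d4:-→d5:H4→d6:-→d7:-→d8:-→d9:-→d10:-→d11:-→d12:-→d13:-→d14:-→d15:-→d16:-→d17:-→d18:-→d19:-→d20:-→d21:-→d22:-→d23:-→d24:-→d25:-→d26:-→d27:-→d28:-→d29:-→d30:-→d31:H1 -> H1
  lookup 8.0.32.205: bits 00001 walk d0:-→d1:-→d2:-→d3:-→d4:-→d5:H4 -> H4
  + 88.195.66.16/28 (H3) depth=28
  del 8.0.0.0/5 (clear depth 5)
  + 12.112.0.0/12 (H2) depth=12
  del 88.195.66.16/28 (clear depth 28)
  lookup 12.112.0.36: bits 000011000111 walk d0:-→d1:-→d2:-→d3:-→d4:-→d5:-→d6:-→d7:-→d8:-→d9:-→d10:-→d11:-→d12:H2 -> H2
  + 12.0.0.0/8 (H1) depth=8
  + 12.125.172.0/24 (H2) depth=24
  lookup 12.67.245.76: bits 0000110001 walk d0:-→d1:-→d2:-→d3:-→d4:-→d5:-→d6:-→d7:-→d8:H1→d9:-→d10:- -> H1
  + 12.125.172.0/24 (H2) depth=24
  del 12.112.0.0/12 (clear depth 12)
  + 0.0.0.0/0 (H0) depth=0
  + 88.195.66.24/32 (H1) depth=32
  lookup 105.221.76.245: bits 01 walk d0:H0→d1:-→d2:- -> H0
  + 88.195.66.0/24 (H2) depth=24
  lookup 12.0.135.205: bits 000011000 walk d0:H0→d1:-→d2:-→d3:-→d4:-→d5:-→d6:-→d7:-→d8:H1→d9:- -> H1
  lookup 88.195.66.24: bits 01011000110000110100001000011000 walk d0:H0→d1:-→d2:-→d3:-→d4:-→d5:-→d6:-→d7:-→d8:-→d9:-→d10:-→d11:-→d12:-→d13:-→d14:-→d15:-→d16:-→d17:-→d18:-→d19:-→d20:-→d21:-→d22:-→d23:-→d24:H2→d25:-→d26:-→d27:-→d28:-→d29:-→d30:-→d31:-→d32:H1 -> H1
  lookup 52.137.98.72: bits 00 walk d0:H0→d1:-→d2:- -> H0
  + 64.0.0.0/2 (H2) depth=2
  del 12.0.0.0/8 (clear depth 8)
  lookup 88.195.66.24: bits 01011000110000110100001000011000 walk d0:H0→d1:-→d2:H2→d3:-→d4:-→d5:-→d6:-→d7:-→d8:-→d9:-→d10:-→d11:-→d12:-→d13:-→d14:-→d15:-→d16:-→d17:-→d18:-→d19:-→d20:-→d21:-→d22:-→d23:-→d24:H2→d25:-→d26:-→d27:-→d28:-→d29:-→d30:-→d31:-→d32:H1 -> H1
  del 12.125.172.2/31 (clear depth 31)
  lookup 12.125.172.1: bits 000011000111110110101100000000 walk d0:H0→d1:-→d2:-→d3:-→d4:-→d5:-→d6:-→d7:-→d8:-→d9:-→d10:-→d11:-→d12:-→d13:-→d14:-→d15:-→d16:-→d17:-→d18:-→d19:-→d20:-→d21:-→d22:-→d23:-→d24:H2→d25:-→d26:-→d27:-→d28:-→d29:-→d30:- -> H2
  lookup 12.125.172.2: bits 0000110001111101101011000000001 walk d0:H0→d1:-→d2:-→d3:-→d4:-→d5:-→d6:-→d7:-→d8:-→d9:-→d10:-→d11:-→d12:-→d13:-→d14:-→d15:-→d16:-→d17:-→d18:-→d19:-→d20:-→d21:-→d22:-→d23:-→d24:H2→d25:-→d26:-→d27:-→d28:-→d29:-→d30:-→d31:- -> H2
  + 0.0.0.0/0 (H0) depth=0
  + 12.0.0.0/8 (H3) depth=8
  lookup 64.0.0.247: bits 010 walk d0:H0→d1:-→d2:H2→d3:- -> H2
  lookup 88.195.66.24: bits 01011000110000110100001000011000 walk d0:H0→d1:-→d2:H2→d3:-→d4:-→d5:-→d6:-→d7:-→d8:-→d9:-→d10:-→d11:-→d12:-→d13:-→d14:-→d15:-→d16:-→d17:-→d18:-→d19:-→d20:-→d21:-→d22:-→d23:-→d24:H2→d25:-→d26:-→d27:-→d28:-→d29:-→d30:-→d31:-→d32:H1 -> H1
  del 0.0.0.0/0 (clear depth 0)

== LOOKUPS ==
["no-route","H1","H4","H2","H1","H0","H1","H1","H0","H1","H2","H2","H2","H1"]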